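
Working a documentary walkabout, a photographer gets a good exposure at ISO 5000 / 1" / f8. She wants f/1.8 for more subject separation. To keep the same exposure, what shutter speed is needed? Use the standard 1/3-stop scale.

1/20s

Aperture: f/8 → f/7.1 → f/6.3 → f/5.6 → f/5 → f/4.5 → f/4 → f/3.5 → f/3.2 → f/2.8 → f/2.5 → f/2.2 → f/2 → f/1.8 — 4 1/3 stops opened up (brighter).
Need 4 1/3 stops darker from the shutter speed: 1 → 0.8 → 0.6 → 0.5 → 0.4 → 0.3 → 1/4 → 1/5 → 1/6 → 1/8 → 1/10 → 1/13 → 1/15 → 1/20.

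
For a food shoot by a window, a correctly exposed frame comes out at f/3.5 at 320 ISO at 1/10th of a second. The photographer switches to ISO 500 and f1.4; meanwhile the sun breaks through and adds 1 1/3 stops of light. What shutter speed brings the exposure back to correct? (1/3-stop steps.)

1/250s

Scene light: 1 1/3 stops brighter.
ISO: 320 → 400 → 500 — 2/3 stop higher (brighter).
Aperture: f/3.5 → f/3.2 → f/2.8 → f/2.5 → f/2.2 → f/2 → f/1.8 → f/1.6 → f/1.4 — 2 2/3 stops larger aperture (brighter).
Net so far: 4 2/3 stops brighter. Shutter speed: 1/10 → 1/13 → 1/15 → 1/20 → 1/25 → 1/30 → 1/40 → 1/50 → 1/60 → 1/80 → 1/100 → 1/125 → 1/160 → 1/200 → 1/250.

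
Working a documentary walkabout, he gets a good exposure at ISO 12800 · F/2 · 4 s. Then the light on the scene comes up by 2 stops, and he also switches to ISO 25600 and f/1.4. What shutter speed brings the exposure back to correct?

1/4s

Scene light: 2 stops brighter.
ISO: 12800 → 25600 — 1 stop higher (brighter).
Aperture: f/2 → f/1.4 — 1 stop opened up (brighter).
Net so far: 4 stops brighter. Shutter speed: 4 → 2 → 1 → 1/2 → 1/4.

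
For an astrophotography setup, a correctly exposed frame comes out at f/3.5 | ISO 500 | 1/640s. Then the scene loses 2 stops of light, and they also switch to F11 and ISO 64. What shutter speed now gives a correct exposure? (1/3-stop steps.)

0.5 s

Scene light: 2 stops darker.
Aperture: f/3.5 → f/4 → f/4.5 → f/5 → f/5.6 → f/6.3 → f/7.1 → f/8 → f/9 → f/10 → f/11 — 3 1/3 stops smaller aperture (darker).
ISO: 500 → 400 → 320 → 250 → 200 → 160 → 125 → 100 → 80 → 64 — 3 stops dropped (darker).
Net so far: 8 1/3 stops darker. Shutter speed: 1/640 → 1/500 → 1/400 → 1/320 → 1/250 → 1/200 → 1/160 → 1/125 → 1/100 → 1/80 → 1/60 → 1/50 → 1/40 → 1/30 → 1/25 → 1/20 → 1/15 → 1/13 → 1/10 → 1/8 → 1/6 → 1/5 → 1/4 → 0.3 → 0.4 → 0.5.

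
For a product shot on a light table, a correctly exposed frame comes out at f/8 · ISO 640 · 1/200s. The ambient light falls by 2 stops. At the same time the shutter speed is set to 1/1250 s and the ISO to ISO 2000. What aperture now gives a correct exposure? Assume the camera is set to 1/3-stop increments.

Scene light: 2 stops darker.
Shutter speed: 1/200 → 1/250 → 1/320 → 1/400 → 1/500 → 1/640 → 1/800 → 1/1000 → 1/1250 — 2 2/3 stops shorter (darker).
ISO: 640 → 800 → 1000 → 1250 → 1600 → 2000 — 1 2/3 stops raised (brighter).
Net so far: 3 stops darker. Aperture: f/8 → f/7.1 → f/6.3 → f/5.6 → f/5 → f/4.5 → f/4 → f/3.5 → f/3.2 → f/2.8.

f/2.8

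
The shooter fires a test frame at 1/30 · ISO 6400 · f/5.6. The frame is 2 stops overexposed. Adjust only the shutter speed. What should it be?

1/125s

Overexposed by 2 stops → need 2 stops darker.
Shutter speed: 1/30 → 1/60 → 1/125.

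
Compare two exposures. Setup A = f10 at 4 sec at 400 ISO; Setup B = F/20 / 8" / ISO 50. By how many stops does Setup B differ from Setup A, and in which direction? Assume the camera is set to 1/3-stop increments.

Aperture: f/10 → f/11 → f/13 → f/14 → f/16 → f/18 → f/20 — 2 stops smaller aperture (darker).
Shutter speed: 4 → 5 → 6 → 8 — 1 stop longer (brighter).
ISO: 400 → 320 → 250 → 200 → 160 → 125 → 100 → 80 → 64 → 50 — 3 stops dropped (darker).
Net: −2 +1 −3 = −4 stops.

4 stops darker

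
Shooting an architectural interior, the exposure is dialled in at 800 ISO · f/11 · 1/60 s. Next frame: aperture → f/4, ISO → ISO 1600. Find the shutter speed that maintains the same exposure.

1/1000s

Aperture: f/11 → f/8 → f/5.6 → f/4 — 3 stops opened up (brighter).
ISO: 800 → 1600 — 1 stop raised (brighter).
Net change so far: 4 stops brighter. Offset with the shutter speed: 1/60 → 1/125 → 1/250 → 1/500 → 1/1000.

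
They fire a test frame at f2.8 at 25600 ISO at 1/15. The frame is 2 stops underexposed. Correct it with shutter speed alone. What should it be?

1/4s

Underexposed by 2 stops → need 2 stops brighter.
Shutter speed: 1/15 → 1/8 → 1/4.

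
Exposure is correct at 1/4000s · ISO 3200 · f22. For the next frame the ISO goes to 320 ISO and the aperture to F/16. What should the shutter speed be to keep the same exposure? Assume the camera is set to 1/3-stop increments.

1/800s

ISO: 3200 → 2500 → 2000 → 1600 → 1250 → 1000 → 800 → 640 → 500 → 400 → 320 — 3 1/3 stops lower (darker).
Aperture: f/22 → f/20 → f/18 → f/16 — 1 stop larger aperture (brighter).
Net change so far: 2 1/3 stops darker. Offset with the shutter speed: 1/4000 → 1/3200 → 1/2500 → 1/2000 → 1/1600 → 1/1250 → 1/1000 → 1/800.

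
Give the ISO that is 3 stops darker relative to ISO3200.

ISO: 3200 → 1600 → 800 → 400 — 3 stops dropped (darker).

ISO 400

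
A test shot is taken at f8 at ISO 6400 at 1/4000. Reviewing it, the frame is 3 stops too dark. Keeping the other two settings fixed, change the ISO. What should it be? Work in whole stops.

ISO 51200

Underexposed by 3 stops → need 3 stops brighter.
ISO: 6400 → 12800 → 25600 → 51200.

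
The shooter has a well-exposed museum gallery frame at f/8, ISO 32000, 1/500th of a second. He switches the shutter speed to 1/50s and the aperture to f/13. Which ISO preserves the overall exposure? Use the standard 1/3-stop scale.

ISO 8000

Shutter speed: 1/500 → 1/400 → 1/320 → 1/250 → 1/200 → 1/160 → 1/125 → 1/100 → 1/80 → 1/60 → 1/50 — 3 1/3 stops longer (brighter).
Aperture: f/8 → f/9 → f/10 → f/11 → f/13 — 1 1/3 stops narrower (darker).
Net change so far: 2 stops brighter. Offset with the ISO: 32000 → 25600 → 20000 → 16000 → 12800 → 10000 → 8000.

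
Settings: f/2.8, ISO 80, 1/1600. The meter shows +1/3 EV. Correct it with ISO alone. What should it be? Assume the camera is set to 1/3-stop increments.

Overexposed by 1/3 stop → need 1/3 stop darker.
ISO: 80 → 64.

ISO 64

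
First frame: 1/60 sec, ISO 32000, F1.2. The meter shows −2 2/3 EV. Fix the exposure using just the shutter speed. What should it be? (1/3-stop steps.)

1/10s

Underexposed by 2 2/3 stops → need 2 2/3 stops brighter.
Shutter speed: 1/60 → 1/50 → 1/40 → 1/30 → 1/25 → 1/20 → 1/15 → 1/13 → 1/10.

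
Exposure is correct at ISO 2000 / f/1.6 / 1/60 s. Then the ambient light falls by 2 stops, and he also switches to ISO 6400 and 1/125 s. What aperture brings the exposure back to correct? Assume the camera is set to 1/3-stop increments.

Scene light: 2 stops darker.
ISO: 2000 → 2500 → 3200 → 4000 → 5000 → 6400 — 1 2/3 stops raised (brighter).
Shutter speed: 1/60 → 1/80 → 1/100 → 1/125 — 1 stop faster (darker).
Net so far: 1 1/3 stops darker. Aperture: f/1.6 → f/1.4 → f/1.2 → f/1.1 → f/1.0.

f/1.0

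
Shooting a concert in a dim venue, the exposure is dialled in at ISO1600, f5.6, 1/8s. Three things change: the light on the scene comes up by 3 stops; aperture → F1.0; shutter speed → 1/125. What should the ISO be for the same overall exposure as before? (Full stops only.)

Scene light: 3 stops brighter.
Aperture: f/5.6 → f/4 → f/2.8 → f/2 → f/1.4 → f/1.0 — 5 stops wider (brighter).
Shutter speed: 1/8 → 1/15 → 1/30 → 1/60 → 1/125 — 4 stops shorter (darker).
Net so far: 4 stops brighter. ISO: 1600 → 800 → 400 → 200 → 100.

ISO 100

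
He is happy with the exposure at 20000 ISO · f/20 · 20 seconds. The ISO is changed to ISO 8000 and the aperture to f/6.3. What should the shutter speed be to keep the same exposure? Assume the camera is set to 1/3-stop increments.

ISO: 20000 → 16000 → 12800 → 10000 → 8000 — 1 1/3 stops lower (darker).
Aperture: f/20 → f/18 → f/16 → f/14 → f/13 → f/11 → f/10 → f/9 → f/8 → f/7.1 → f/6.3 — 3 1/3 stops wider (brighter).
Net change so far: 2 stops brighter. Offset with the shutter speed: 20 → 15 → 13 → 10 → 8 → 6 → 5.

5 s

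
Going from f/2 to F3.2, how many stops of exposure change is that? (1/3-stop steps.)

1 1/3 stops

f/2 → f/2.2 → f/2.5 → f/2.8 → f/3.2 — count the steps: 4 third-stops = 1 1/3 stops.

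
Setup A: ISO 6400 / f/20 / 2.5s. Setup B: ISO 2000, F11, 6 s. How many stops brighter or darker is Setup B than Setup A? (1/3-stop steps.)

Aperture: f/20 → f/18 → f/16 → f/14 → f/13 → f/11 — 1 2/3 stops wider (brighter).
Shutter speed: 2.5 → 3.2 → 4 → 5 → 6 — 1 1/3 stops slower (brighter).
ISO: 6400 → 5000 → 4000 → 3200 → 2500 → 2000 — 1 2/3 stops lower (darker).
Net: +1 2/3 +1 1/3 −1 2/3 = +1 1/3 stops.

1 1/3 stops brighter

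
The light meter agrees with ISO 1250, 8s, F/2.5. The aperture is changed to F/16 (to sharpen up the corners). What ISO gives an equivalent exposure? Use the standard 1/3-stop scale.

ISO 51200

Aperture: f/2.5 → f/2.8 → f/3.2 → f/3.5 → f/4 → f/4.5 → f/5 → f/5.6 → f/6.3 → f/7.1 → f/8 → f/9 → f/10 → f/11 → f/13 → f/14 → f/16 — 5 1/3 stops stopped down (darker).
Need 5 1/3 stops brighter from the ISO: 1250 → 1600 → 2000 → 2500 → 3200 → 4000 → 5000 → 6400 → 8000 → 10000 → 12800 → 16000 → 20000 → 25600 → 32000 → 40000 → 51200.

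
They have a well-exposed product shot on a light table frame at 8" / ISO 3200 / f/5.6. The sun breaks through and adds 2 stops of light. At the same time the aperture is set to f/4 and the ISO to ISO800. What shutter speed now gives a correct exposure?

Scene light: 2 stops brighter.
Aperture: f/5.6 → f/4 — 1 stop larger aperture (brighter).
ISO: 3200 → 1600 → 800 — 2 stops dropped (darker).
Net so far: 1 stop brighter. Shutter speed: 8 → 4.

4 s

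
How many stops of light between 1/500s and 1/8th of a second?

6 stops

1/500 → 1/250 → 1/125 → 1/60 → 1/30 → 1/15 → 1/8 — count the steps: 6 stops.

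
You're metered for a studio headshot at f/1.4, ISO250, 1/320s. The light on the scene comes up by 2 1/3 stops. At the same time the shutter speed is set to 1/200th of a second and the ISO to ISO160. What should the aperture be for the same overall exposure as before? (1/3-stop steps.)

Scene light: 2 1/3 stops brighter.
Shutter speed: 1/320 → 1/250 → 1/200 — 2/3 stop longer (brighter).
ISO: 250 → 200 → 160 — 2/3 stop lower (darker).
Net so far: 2 1/3 stops brighter. Aperture: f/1.4 → f/1.6 → f/1.8 → f/2 → f/2.2 → f/2.5 → f/2.8 → f/3.2.

f/3.2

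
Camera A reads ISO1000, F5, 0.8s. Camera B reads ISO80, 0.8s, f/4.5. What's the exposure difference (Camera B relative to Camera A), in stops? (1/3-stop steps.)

3 1/3 stops darker

Aperture: f/5 → f/4.5 — 1/3 stop wider (brighter).
Shutter speed: unchanged.
ISO: 1000 → 800 → 640 → 500 → 400 → 320 → 250 → 200 → 160 → 125 → 100 → 80 — 3 2/3 stops lower (darker).
Net: +1/3 −3 2/3 = −3 1/3 stops.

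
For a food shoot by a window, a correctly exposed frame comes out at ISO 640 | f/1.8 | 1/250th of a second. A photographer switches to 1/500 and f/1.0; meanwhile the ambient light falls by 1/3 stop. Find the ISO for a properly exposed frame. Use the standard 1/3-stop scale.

ISO 500

Scene light: 1/3 stop darker.
Shutter speed: 1/250 → 1/320 → 1/400 → 1/500 — 1 stop shorter (darker).
Aperture: f/1.8 → f/1.6 → f/1.4 → f/1.2 → f/1.1 → f/1.0 — 1 2/3 stops wider (brighter).
Net so far: 1/3 stop brighter. ISO: 640 → 500.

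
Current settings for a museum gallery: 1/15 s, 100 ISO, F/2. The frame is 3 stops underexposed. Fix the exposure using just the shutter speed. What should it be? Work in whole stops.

Underexposed by 3 stops → need 3 stops brighter.
Shutter speed: 1/15 → 1/8 → 1/4 → 1/2.

1/2s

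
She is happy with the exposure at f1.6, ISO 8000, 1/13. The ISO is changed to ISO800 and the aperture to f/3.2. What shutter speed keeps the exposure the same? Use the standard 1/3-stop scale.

ISO: 8000 → 6400 → 5000 → 4000 → 3200 → 2500 → 2000 → 1600 → 1250 → 1000 → 800 — 3 1/3 stops dropped (darker).
Aperture: f/1.6 → f/1.8 → f/2 → f/2.2 → f/2.5 → f/2.8 → f/3.2 — 2 stops narrower (darker).
Net change so far: 5 1/3 stops darker. Offset with the shutter speed: 1/13 → 1/10 → 1/8 → 1/6 → 1/5 → 1/4 → 0.3 → 0.4 → 0.5 → 0.6 → 0.8 → 1 → 1.3 → 1.6 → 2 → 2.5 → 3.2.

3.2 s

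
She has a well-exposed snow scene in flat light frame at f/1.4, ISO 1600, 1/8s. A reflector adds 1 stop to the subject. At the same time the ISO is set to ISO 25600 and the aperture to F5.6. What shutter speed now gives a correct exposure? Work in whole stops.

Scene light: 1 stop brighter.
ISO: 1600 → 3200 → 6400 → 12800 → 25600 — 4 stops higher (brighter).
Aperture: f/1.4 → f/2 → f/2.8 → f/4 → f/5.6 — 4 stops smaller aperture (darker).
Net so far: 1 stop brighter. Shutter speed: 1/8 → 1/15.

1/15s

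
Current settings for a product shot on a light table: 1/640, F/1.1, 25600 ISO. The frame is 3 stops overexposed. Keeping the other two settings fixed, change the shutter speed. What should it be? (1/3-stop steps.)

1/5000s

Overexposed by 3 stops → need 3 stops darker.
Shutter speed: 1/640 → 1/800 → 1/1000 → 1/1250 → 1/1600 → 1/2000 → 1/2500 → 1/3200 → 1/4000 → 1/5000.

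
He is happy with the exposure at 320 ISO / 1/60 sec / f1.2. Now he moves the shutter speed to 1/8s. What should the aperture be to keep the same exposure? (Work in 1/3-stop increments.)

Shutter speed: 1/60 → 1/50 → 1/40 → 1/30 → 1/25 → 1/20 → 1/15 → 1/13 → 1/10 → 1/8 — 3 stops longer (brighter).
Need 3 stops darker from the aperture: f/1.2 → f/1.4 → f/1.6 → f/1.8 → f/2 → f/2.2 → f/2.5 → f/2.8 → f/3.2 → f/3.5.

f/3.5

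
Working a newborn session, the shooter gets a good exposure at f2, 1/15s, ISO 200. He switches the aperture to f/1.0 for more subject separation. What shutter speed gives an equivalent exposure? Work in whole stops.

1/60s

Aperture: f/2 → f/1.4 → f/1.0 — 2 stops wider (brighter).
Need 2 stops darker from the shutter speed: 1/15 → 1/30 → 1/60.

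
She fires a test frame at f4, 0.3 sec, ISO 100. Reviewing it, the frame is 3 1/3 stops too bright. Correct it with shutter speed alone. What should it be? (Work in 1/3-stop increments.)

1/30s

Overexposed by 3 1/3 stops → need 3 1/3 stops darker.
Shutter speed: 0.3 → 1/4 → 1/5 → 1/6 → 1/8 → 1/10 → 1/13 → 1/15 → 1/20 → 1/25 → 1/30.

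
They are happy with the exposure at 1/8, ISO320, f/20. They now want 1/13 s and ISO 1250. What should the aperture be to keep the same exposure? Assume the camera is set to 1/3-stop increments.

Shutter speed: 1/8 → 1/10 → 1/13 — 2/3 stop faster (darker).
ISO: 320 → 400 → 500 → 640 → 800 → 1000 → 1250 — 2 stops higher (brighter).
Net change so far: 1 1/3 stops brighter. Offset with the aperture: f/20 → f/22 → f/25 → f/29 → f/32.

f/32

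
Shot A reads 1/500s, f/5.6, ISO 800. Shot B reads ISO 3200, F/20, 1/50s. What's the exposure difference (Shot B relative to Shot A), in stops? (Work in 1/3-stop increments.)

Aperture: f/5.6 → f/6.3 → f/7.1 → f/8 → f/9 → f/10 → f/11 → f/13 → f/14 → f/16 → f/18 → f/20 — 3 2/3 stops stopped down (darker).
Shutter speed: 1/500 → 1/400 → 1/320 → 1/250 → 1/200 → 1/160 → 1/125 → 1/100 → 1/80 → 1/60 → 1/50 — 3 1/3 stops slower (brighter).
ISO: 800 → 1000 → 1250 → 1600 → 2000 → 2500 → 3200 — 2 stops raised (brighter).
Net: −3 2/3 +3 1/3 +2 = +1 2/3 stops.

1 2/3 stops brighter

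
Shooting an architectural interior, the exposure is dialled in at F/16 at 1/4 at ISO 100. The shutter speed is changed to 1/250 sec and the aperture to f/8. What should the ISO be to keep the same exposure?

Shutter speed: 1/4 → 1/8 → 1/15 → 1/30 → 1/60 → 1/125 → 1/250 — 6 stops shorter (darker).
Aperture: f/16 → f/11 → f/8 — 2 stops wider (brighter).
Net change so far: 4 stops darker. Offset with the ISO: 100 → 200 → 400 → 800 → 1600.

ISO 1600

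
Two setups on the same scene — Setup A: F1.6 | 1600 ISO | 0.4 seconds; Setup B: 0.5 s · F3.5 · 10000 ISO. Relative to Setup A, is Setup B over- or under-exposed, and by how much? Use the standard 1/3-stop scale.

2/3 stop brighter

Aperture: f/1.6 → f/1.8 → f/2 → f/2.2 → f/2.5 → f/2.8 → f/3.2 → f/3.5 — 2 1/3 stops narrower (darker).
Shutter speed: 0.4 → 0.5 — 1/3 stop longer (brighter).
ISO: 1600 → 2000 → 2500 → 3200 → 4000 → 5000 → 6400 → 8000 → 10000 — 2 2/3 stops raised (brighter).
Net: −2 1/3 +1/3 +2 2/3 = +2/3 stops.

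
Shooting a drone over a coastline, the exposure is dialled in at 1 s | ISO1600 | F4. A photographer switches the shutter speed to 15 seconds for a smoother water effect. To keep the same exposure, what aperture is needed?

Shutter speed: 1 → 2 → 4 → 8 → 15 — 4 stops longer (brighter).
Need 4 stops darker from the aperture: f/4 → f/5.6 → f/8 → f/11 → f/16.

f/16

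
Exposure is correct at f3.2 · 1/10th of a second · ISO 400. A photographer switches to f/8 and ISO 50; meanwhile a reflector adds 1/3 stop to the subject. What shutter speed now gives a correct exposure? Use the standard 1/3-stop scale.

4 s

Scene light: 1/3 stop brighter.
Aperture: f/3.2 → f/3.5 → f/4 → f/4.5 → f/5 → f/5.6 → f/6.3 → f/7.1 → f/8 — 2 2/3 stops narrower (darker).
ISO: 400 → 320 → 250 → 200 → 160 → 125 → 100 → 80 → 64 → 50 — 3 stops lower (darker).
Net so far: 5 1/3 stops darker. Shutter speed: 1/10 → 1/8 → 1/6 → 1/5 → 1/4 → 0.3 → 0.4 → 0.5 → 0.6 → 0.8 → 1 → 1.3 → 1.6 → 2 → 2.5 → 3.2 → 4.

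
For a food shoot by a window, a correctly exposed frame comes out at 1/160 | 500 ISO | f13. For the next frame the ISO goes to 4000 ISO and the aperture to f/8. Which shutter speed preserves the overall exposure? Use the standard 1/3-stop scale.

ISO: 500 → 640 → 800 → 1000 → 1250 → 1600 → 2000 → 2500 → 3200 → 4000 — 3 stops raised (brighter).
Aperture: f/13 → f/11 → f/10 → f/9 → f/8 — 1 1/3 stops wider (brighter).
Net change so far: 4 1/3 stops brighter. Offset with the shutter speed: 1/160 → 1/200 → 1/250 → 1/320 → 1/400 → 1/500 → 1/640 → 1/800 → 1/1000 → 1/1250 → 1/1600 → 1/2000 → 1/2500 → 1/3200.

1/3200s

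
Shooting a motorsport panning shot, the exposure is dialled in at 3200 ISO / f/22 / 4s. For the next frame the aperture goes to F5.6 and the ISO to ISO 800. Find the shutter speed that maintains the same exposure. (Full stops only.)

Aperture: f/22 → f/16 → f/11 → f/8 → f/5.6 — 4 stops wider (brighter).
ISO: 3200 → 1600 → 800 — 2 stops dropped (darker).
Net change so far: 2 stops brighter. Offset with the shutter speed: 4 → 2 → 1.

1 s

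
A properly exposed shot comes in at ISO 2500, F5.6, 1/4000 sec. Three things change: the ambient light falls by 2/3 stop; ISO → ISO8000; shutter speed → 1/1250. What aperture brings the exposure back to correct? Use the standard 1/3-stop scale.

Scene light: 2/3 stop darker.
ISO: 2500 → 3200 → 4000 → 5000 → 6400 → 8000 — 1 2/3 stops raised (brighter).
Shutter speed: 1/4000 → 1/3200 → 1/2500 → 1/2000 → 1/1600 → 1/1250 — 1 2/3 stops slower (brighter).
Net so far: 2 2/3 stops brighter. Aperture: f/5.6 → f/6.3 → f/7.1 → f/8 → f/9 → f/10 → f/11 → f/13 → f/14.

f/14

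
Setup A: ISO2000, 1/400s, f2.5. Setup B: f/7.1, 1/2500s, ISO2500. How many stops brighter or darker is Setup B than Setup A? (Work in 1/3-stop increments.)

5 1/3 stops darker

Aperture: f/2.5 → f/2.8 → f/3.2 → f/3.5 → f/4 → f/4.5 → f/5 → f/5.6 → f/6.3 → f/7.1 — 3 stops stopped down (darker).
Shutter speed: 1/400 → 1/500 → 1/640 → 1/800 → 1/1000 → 1/1250 → 1/1600 → 1/2000 → 1/2500 — 2 2/3 stops faster (darker).
ISO: 2000 → 2500 — 1/3 stop raised (brighter).
Net: −3 −2 2/3 +1/3 = −5 1/3 stops.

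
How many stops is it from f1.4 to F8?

f/1.4 → f/2 → f/2.8 → f/4 → f/5.6 → f/8 — count the steps: 5 stops.

5 stops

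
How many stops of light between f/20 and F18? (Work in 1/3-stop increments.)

1/3 stop

f/20 → f/18 — count the steps: 1 third-stops = 1/3 stop.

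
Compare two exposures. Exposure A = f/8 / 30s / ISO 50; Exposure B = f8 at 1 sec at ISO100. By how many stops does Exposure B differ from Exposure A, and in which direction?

Aperture: unchanged.
Shutter speed: 30 → 15 → 8 → 4 → 2 → 1 — 5 stops shorter (darker).
ISO: 50 → 100 — 1 stop higher (brighter).
Net: −5 +1 = −4 stops.

4 stops darker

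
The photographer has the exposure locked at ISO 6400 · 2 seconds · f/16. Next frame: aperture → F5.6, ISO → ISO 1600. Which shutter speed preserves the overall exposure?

Aperture: f/16 → f/11 → f/8 → f/5.6 — 3 stops larger aperture (brighter).
ISO: 6400 → 3200 → 1600 — 2 stops dropped (darker).
Net change so far: 1 stop brighter. Offset with the shutter speed: 2 → 1.

1 s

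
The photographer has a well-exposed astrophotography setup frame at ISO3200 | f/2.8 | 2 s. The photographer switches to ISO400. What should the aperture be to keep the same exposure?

ISO: 3200 → 1600 → 800 → 400 — 3 stops lower (darker).
Need 3 stops brighter from the aperture: f/2.8 → f/2 → f/1.4 → f/1.0.

f/1.0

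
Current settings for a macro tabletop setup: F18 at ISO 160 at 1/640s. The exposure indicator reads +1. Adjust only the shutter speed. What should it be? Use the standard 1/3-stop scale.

1/1250s

Overexposed by 1 stop → need 1 stop darker.
Shutter speed: 1/640 → 1/800 → 1/1000 → 1/1250.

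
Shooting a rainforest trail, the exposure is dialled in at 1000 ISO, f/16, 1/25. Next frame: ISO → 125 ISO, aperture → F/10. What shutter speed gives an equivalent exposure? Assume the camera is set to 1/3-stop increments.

1/8s

ISO: 1000 → 800 → 640 → 500 → 400 → 320 → 250 → 200 → 160 → 125 — 3 stops lower (darker).
Aperture: f/16 → f/14 → f/13 → f/11 → f/10 — 1 1/3 stops larger aperture (brighter).
Net change so far: 1 2/3 stops darker. Offset with the shutter speed: 1/25 → 1/20 → 1/15 → 1/13 → 1/10 → 1/8.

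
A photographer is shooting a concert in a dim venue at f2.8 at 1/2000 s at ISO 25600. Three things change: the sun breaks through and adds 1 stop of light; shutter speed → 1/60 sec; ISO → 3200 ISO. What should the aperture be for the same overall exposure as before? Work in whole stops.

f/8

Scene light: 1 stop brighter.
Shutter speed: 1/2000 → 1/1000 → 1/500 → 1/250 → 1/125 → 1/60 — 5 stops longer (brighter).
ISO: 25600 → 12800 → 6400 → 3200 — 3 stops dropped (darker).
Net so far: 3 stops brighter. Aperture: f/2.8 → f/4 → f/5.6 → f/8.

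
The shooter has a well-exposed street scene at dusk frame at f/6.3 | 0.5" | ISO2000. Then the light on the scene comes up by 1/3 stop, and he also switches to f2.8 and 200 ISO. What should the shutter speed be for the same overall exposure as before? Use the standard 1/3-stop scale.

0.8 s

Scene light: 1/3 stop brighter.
Aperture: f/6.3 → f/5.6 → f/5 → f/4.5 → f/4 → f/3.5 → f/3.2 → f/2.8 — 2 1/3 stops larger aperture (brighter).
ISO: 2000 → 1600 → 1250 → 1000 → 800 → 640 → 500 → 400 → 320 → 250 → 200 — 3 1/3 stops dropped (darker).
Net so far: 2/3 stop darker. Shutter speed: 0.5 → 0.6 → 0.8.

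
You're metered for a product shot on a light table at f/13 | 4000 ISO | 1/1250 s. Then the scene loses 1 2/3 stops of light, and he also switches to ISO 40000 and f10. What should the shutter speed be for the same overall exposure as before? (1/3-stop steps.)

1/6400s

Scene light: 1 2/3 stops darker.
ISO: 4000 → 5000 → 6400 → 8000 → 10000 → 12800 → 16000 → 20000 → 25600 → 32000 → 40000 — 3 1/3 stops higher (brighter).
Aperture: f/13 → f/11 → f/10 — 2/3 stop larger aperture (brighter).
Net so far: 2 1/3 stops brighter. Shutter speed: 1/1250 → 1/1600 → 1/2000 → 1/2500 → 1/3200 → 1/4000 → 1/5000 → 1/6400.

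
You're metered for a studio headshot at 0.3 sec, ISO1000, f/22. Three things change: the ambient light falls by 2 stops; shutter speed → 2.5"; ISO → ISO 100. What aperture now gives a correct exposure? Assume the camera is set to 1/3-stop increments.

Scene light: 2 stops darker.
Shutter speed: 0.3 → 0.4 → 0.5 → 0.6 → 0.8 → 1 → 1.3 → 1.6 → 2 → 2.5 — 3 stops longer (brighter).
ISO: 1000 → 800 → 640 → 500 → 400 → 320 → 250 → 200 → 160 → 125 → 100 — 3 1/3 stops dropped (darker).
Net so far: 2 1/3 stops darker. Aperture: f/22 → f/20 → f/18 → f/16 → f/14 → f/13 → f/11 → f/10.

f/10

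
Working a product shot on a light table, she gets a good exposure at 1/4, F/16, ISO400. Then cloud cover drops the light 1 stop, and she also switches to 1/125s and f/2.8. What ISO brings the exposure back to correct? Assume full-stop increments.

Scene light: 1 stop darker.
Shutter speed: 1/4 → 1/8 → 1/15 → 1/30 → 1/60 → 1/125 — 5 stops shorter (darker).
Aperture: f/16 → f/11 → f/8 → f/5.6 → f/4 → f/2.8 — 5 stops larger aperture (brighter).
Net so far: 1 stop darker. ISO: 400 → 800.

ISO 800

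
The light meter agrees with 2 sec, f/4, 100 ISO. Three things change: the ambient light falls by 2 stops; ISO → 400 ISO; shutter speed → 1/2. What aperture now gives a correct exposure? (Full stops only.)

f/2

Scene light: 2 stops darker.
ISO: 100 → 200 → 400 — 2 stops raised (brighter).
Shutter speed: 2 → 1 → 1/2 — 2 stops shorter (darker).
Net so far: 2 stops darker. Aperture: f/4 → f/2.8 → f/2.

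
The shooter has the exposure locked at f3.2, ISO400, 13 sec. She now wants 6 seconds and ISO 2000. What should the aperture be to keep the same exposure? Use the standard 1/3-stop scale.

Shutter speed: 13 → 10 → 8 → 6 — 1 stop shorter (darker).
ISO: 400 → 500 → 640 → 800 → 1000 → 1250 → 1600 → 2000 — 2 1/3 stops higher (brighter).
Net change so far: 1 1/3 stops brighter. Offset with the aperture: f/3.2 → f/3.5 → f/4 → f/4.5 → f/5.

f/5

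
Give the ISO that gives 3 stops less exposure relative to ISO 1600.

ISO 200

ISO: 1600 → 800 → 400 → 200 — 3 stops dropped (darker).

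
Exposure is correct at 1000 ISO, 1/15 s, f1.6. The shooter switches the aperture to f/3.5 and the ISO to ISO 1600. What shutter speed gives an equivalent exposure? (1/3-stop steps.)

Aperture: f/1.6 → f/1.8 → f/2 → f/2.2 → f/2.5 → f/2.8 → f/3.2 → f/3.5 — 2 1/3 stops narrower (darker).
ISO: 1000 → 1250 → 1600 — 2/3 stop higher (brighter).
Net change so far: 1 2/3 stops darker. Offset with the shutter speed: 1/15 → 1/13 → 1/10 → 1/8 → 1/6 → 1/5.

1/5s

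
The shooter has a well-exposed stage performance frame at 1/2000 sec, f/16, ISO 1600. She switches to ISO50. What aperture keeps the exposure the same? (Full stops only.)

f/2.8

ISO: 1600 → 800 → 400 → 200 → 100 → 50 — 5 stops lower (darker).
Need 5 stops brighter from the aperture: f/16 → f/11 → f/8 → f/5.6 → f/4 → f/2.8.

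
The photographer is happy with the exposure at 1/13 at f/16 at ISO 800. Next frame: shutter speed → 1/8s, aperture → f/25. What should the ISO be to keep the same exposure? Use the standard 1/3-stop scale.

ISO 1250

Shutter speed: 1/13 → 1/10 → 1/8 — 2/3 stop slower (brighter).
Aperture: f/16 → f/18 → f/20 → f/22 → f/25 — 1 1/3 stops smaller aperture (darker).
Net change so far: 2/3 stop darker. Offset with the ISO: 800 → 1000 → 1250.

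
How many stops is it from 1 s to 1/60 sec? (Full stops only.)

6 stops

1 → 1/2 → 1/4 → 1/8 → 1/15 → 1/30 → 1/60 — count the steps: 6 stops.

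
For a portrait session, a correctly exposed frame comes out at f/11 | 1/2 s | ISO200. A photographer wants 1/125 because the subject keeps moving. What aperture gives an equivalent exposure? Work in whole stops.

Shutter speed: 1/2 → 1/4 → 1/8 → 1/15 → 1/30 → 1/60 → 1/125 — 6 stops shorter (darker).
Need 6 stops brighter from the aperture: f/11 → f/8 → f/5.6 → f/4 → f/2.8 → f/2 → f/1.4.

f/1.4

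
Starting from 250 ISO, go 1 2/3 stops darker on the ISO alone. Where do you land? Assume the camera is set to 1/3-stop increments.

ISO: 250 → 200 → 160 → 125 → 100 → 80 — 1 2/3 stops dropped (darker).

ISO 80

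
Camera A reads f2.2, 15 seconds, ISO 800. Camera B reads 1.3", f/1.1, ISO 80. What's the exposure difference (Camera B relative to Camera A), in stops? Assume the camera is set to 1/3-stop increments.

5 stops darker

Aperture: f/2.2 → f/2 → f/1.8 → f/1.6 → f/1.4 → f/1.2 → f/1.1 — 2 stops opened up (brighter).
Shutter speed: 15 → 13 → 10 → 8 → 6 → 5 → 4 → 3.2 → 2.5 → 2 → 1.6 → 1.3 — 3 2/3 stops shorter (darker).
ISO: 800 → 640 → 500 → 400 → 320 → 250 → 200 → 160 → 125 → 100 → 80 — 3 1/3 stops lower (darker).
Net: +2 −3 2/3 −3 1/3 = −5 stops.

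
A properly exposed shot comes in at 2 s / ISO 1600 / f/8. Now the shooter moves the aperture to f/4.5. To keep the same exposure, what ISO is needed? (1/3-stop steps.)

ISO 500

Aperture: f/8 → f/7.1 → f/6.3 → f/5.6 → f/5 → f/4.5 — 1 2/3 stops larger aperture (brighter).
Need 1 2/3 stops darker from the ISO: 1600 → 1250 → 1000 → 800 → 640 → 500.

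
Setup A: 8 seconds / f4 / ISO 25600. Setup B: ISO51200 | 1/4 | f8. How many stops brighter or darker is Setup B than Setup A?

6 stops darker

Aperture: f/4 → f/5.6 → f/8 — 2 stops stopped down (darker).
Shutter speed: 8 → 4 → 2 → 1 → 1/2 → 1/4 — 5 stops faster (darker).
ISO: 25600 → 51200 — 1 stop raised (brighter).
Net: −2 −5 +1 = −6 stops.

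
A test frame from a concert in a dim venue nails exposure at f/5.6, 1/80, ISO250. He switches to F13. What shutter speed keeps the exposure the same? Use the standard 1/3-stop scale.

Aperture: f/5.6 → f/6.3 → f/7.1 → f/8 → f/9 → f/10 → f/11 → f/13 — 2 1/3 stops stopped down (darker).
Need 2 1/3 stops brighter from the shutter speed: 1/80 → 1/60 → 1/50 → 1/40 → 1/30 → 1/25 → 1/20 → 1/15.

1/15s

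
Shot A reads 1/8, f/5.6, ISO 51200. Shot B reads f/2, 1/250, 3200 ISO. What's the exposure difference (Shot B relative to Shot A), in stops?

6 stops darker

Aperture: f/5.6 → f/4 → f/2.8 → f/2 — 3 stops opened up (brighter).
Shutter speed: 1/8 → 1/15 → 1/30 → 1/60 → 1/125 → 1/250 — 5 stops faster (darker).
ISO: 51200 → 25600 → 12800 → 6400 → 3200 — 4 stops dropped (darker).
Net: +3 −5 −4 = −6 stops.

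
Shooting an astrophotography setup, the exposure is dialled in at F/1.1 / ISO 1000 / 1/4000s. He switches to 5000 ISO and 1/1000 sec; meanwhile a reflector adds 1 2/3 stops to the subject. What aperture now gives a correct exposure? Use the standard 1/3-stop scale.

Scene light: 1 2/3 stops brighter.
ISO: 1000 → 1250 → 1600 → 2000 → 2500 → 3200 → 4000 → 5000 — 2 1/3 stops higher (brighter).
Shutter speed: 1/4000 → 1/3200 → 1/2500 → 1/2000 → 1/1600 → 1/1250 → 1/1000 — 2 stops slower (brighter).
Net so far: 6 stops brighter. Aperture: f/1.1 → f/1.2 → f/1.4 → f/1.6 → f/1.8 → f/2 → f/2.2 → f/2.5 → f/2.8 → f/3.2 → f/3.5 → f/4 → f/4.5 → f/5 → f/5.6 → f/6.3 → f/7.1 → f/8 → f/9.

f/9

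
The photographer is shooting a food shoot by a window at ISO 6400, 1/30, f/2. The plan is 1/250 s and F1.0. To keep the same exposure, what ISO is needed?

ISO 12800

Shutter speed: 1/30 → 1/60 → 1/125 → 1/250 — 3 stops shorter (darker).
Aperture: f/2 → f/1.4 → f/1.0 — 2 stops opened up (brighter).
Net change so far: 1 stop darker. Offset with the ISO: 6400 → 12800.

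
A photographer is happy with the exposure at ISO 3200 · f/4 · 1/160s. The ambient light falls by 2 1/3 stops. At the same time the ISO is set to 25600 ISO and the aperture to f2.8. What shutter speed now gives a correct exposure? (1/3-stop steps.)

Scene light: 2 1/3 stops darker.
ISO: 3200 → 4000 → 5000 → 6400 → 8000 → 10000 → 12800 → 16000 → 20000 → 25600 — 3 stops higher (brighter).
Aperture: f/4 → f/3.5 → f/3.2 → f/2.8 — 1 stop opened up (brighter).
Net so far: 1 2/3 stops brighter. Shutter speed: 1/160 → 1/200 → 1/250 → 1/320 → 1/400 → 1/500.

1/500s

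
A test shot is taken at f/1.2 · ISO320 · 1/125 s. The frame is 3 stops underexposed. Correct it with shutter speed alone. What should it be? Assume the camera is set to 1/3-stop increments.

Underexposed by 3 stops → need 3 stops brighter.
Shutter speed: 1/125 → 1/100 → 1/80 → 1/60 → 1/50 → 1/40 → 1/30 → 1/25 → 1/20 → 1/15.

1/15s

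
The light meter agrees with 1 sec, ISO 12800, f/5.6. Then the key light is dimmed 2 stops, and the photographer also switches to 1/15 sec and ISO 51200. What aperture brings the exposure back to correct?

Scene light: 2 stops darker.
Shutter speed: 1 → 1/2 → 1/4 → 1/8 → 1/15 — 4 stops shorter (darker).
ISO: 12800 → 25600 → 51200 — 2 stops raised (brighter).
Net so far: 4 stops darker. Aperture: f/5.6 → f/4 → f/2.8 → f/2 → f/1.4.

f/1.4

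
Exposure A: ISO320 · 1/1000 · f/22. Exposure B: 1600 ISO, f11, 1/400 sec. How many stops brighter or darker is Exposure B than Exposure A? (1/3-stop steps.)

Aperture: f/22 → f/20 → f/18 → f/16 → f/14 → f/13 → f/11 — 2 stops opened up (brighter).
Shutter speed: 1/1000 → 1/800 → 1/640 → 1/500 → 1/400 — 1 1/3 stops longer (brighter).
ISO: 320 → 400 → 500 → 640 → 800 → 1000 → 1250 → 1600 — 2 1/3 stops higher (brighter).
Net: +2 +1 1/3 +2 1/3 = +5 2/3 stops.

5 2/3 stops brighter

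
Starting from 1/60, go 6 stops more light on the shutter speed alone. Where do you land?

Shutter speed: 1/60 → 1/30 → 1/15 → 1/8 → 1/4 → 1/2 → 1 — 6 stops slower (brighter).

1 s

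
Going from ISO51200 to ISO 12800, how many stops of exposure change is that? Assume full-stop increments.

2 stops

51200 → 25600 → 12800 — count the steps: 2 stops.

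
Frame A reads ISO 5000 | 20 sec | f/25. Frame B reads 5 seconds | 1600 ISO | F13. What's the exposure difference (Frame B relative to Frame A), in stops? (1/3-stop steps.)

Aperture: f/25 → f/22 → f/20 → f/18 → f/16 → f/14 → f/13 — 2 stops opened up (brighter).
Shutter speed: 20 → 15 → 13 → 10 → 8 → 6 → 5 — 2 stops shorter (darker).
ISO: 5000 → 4000 → 3200 → 2500 → 2000 → 1600 — 1 2/3 stops dropped (darker).
Net: +2 −2 −1 2/3 = −1 2/3 stops.

1 2/3 stops darker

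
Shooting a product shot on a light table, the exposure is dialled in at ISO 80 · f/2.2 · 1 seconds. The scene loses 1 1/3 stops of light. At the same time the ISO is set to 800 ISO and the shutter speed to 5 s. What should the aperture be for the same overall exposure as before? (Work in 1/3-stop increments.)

f/10

Scene light: 1 1/3 stops darker.
ISO: 80 → 100 → 125 → 160 → 200 → 250 → 320 → 400 → 500 → 640 → 800 — 3 1/3 stops raised (brighter).
Shutter speed: 1 → 1.3 → 1.6 → 2 → 2.5 → 3.2 → 4 → 5 — 2 1/3 stops slower (brighter).
Net so far: 4 1/3 stops brighter. Aperture: f/2.2 → f/2.5 → f/2.8 → f/3.2 → f/3.5 → f/4 → f/4.5 → f/5 → f/5.6 → f/6.3 → f/7.1 → f/8 → f/9 → f/10.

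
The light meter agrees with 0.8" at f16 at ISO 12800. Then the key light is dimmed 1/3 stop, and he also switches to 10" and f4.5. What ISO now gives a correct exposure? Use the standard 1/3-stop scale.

ISO 100

Scene light: 1/3 stop darker.
Shutter speed: 0.8 → 1 → 1.3 → 1.6 → 2 → 2.5 → 3.2 → 4 → 5 → 6 → 8 → 10 — 3 2/3 stops slower (brighter).
Aperture: f/16 → f/14 → f/13 → f/11 → f/10 → f/9 → f/8 → f/7.1 → f/6.3 → f/5.6 → f/5 → f/4.5 — 3 2/3 stops larger aperture (brighter).
Net so far: 7 stops brighter. ISO: 12800 → 10000 → 8000 → 6400 → 5000 → 4000 → 3200 → 2500 → 2000 → 1600 → 1250 → 1000 → 800 → 640 → 500 → 400 → 320 → 250 → 200 → 160 → 125 → 100.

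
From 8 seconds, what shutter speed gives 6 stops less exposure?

1/8s

Shutter speed: 8 → 4 → 2 → 1 → 1/2 → 1/4 → 1/8 — 6 stops faster (darker).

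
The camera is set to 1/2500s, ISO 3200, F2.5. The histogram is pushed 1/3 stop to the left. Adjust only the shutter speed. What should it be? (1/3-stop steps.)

1/2000s

Underexposed by 1/3 stop → need 1/3 stop brighter.
Shutter speed: 1/2500 → 1/2000.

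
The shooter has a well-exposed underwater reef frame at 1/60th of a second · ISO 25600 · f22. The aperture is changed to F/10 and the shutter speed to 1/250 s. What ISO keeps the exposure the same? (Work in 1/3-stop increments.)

Aperture: f/22 → f/20 → f/18 → f/16 → f/14 → f/13 → f/11 → f/10 — 2 1/3 stops opened up (brighter).
Shutter speed: 1/60 → 1/80 → 1/100 → 1/125 → 1/160 → 1/200 → 1/250 — 2 stops faster (darker).
Net change so far: 1/3 stop brighter. Offset with the ISO: 25600 → 20000.

ISO 20000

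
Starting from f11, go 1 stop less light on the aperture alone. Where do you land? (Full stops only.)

f/16

Aperture: f/11 → f/16 — 1 stop stopped down (darker).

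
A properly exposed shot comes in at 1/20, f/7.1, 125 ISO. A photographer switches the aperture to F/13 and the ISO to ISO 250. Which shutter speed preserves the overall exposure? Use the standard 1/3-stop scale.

1/13s

Aperture: f/7.1 → f/8 → f/9 → f/10 → f/11 → f/13 — 1 2/3 stops stopped down (darker).
ISO: 125 → 160 → 200 → 250 — 1 stop raised (brighter).
Net change so far: 2/3 stop darker. Offset with the shutter speed: 1/20 → 1/15 → 1/13.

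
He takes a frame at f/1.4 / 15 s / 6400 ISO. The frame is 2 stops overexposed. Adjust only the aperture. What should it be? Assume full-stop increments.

f/2.8

Overexposed by 2 stops → need 2 stops darker.
Aperture: f/1.4 → f/2 → f/2.8.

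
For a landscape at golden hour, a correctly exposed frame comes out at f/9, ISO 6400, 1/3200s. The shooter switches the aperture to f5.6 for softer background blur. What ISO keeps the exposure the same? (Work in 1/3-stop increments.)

ISO 2500

Aperture: f/9 → f/8 → f/7.1 → f/6.3 → f/5.6 — 1 1/3 stops opened up (brighter).
Need 1 1/3 stops darker from the ISO: 6400 → 5000 → 4000 → 3200 → 2500.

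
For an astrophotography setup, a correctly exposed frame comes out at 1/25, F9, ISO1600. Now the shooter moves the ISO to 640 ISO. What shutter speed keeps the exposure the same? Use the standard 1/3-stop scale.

ISO: 1600 → 1250 → 1000 → 800 → 640 — 1 1/3 stops dropped (darker).
Need 1 1/3 stops brighter from the shutter speed: 1/25 → 1/20 → 1/15 → 1/13 → 1/10.

1/10s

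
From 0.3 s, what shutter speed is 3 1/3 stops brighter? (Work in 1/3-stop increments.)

3.2 s

Shutter speed: 0.3 → 0.4 → 0.5 → 0.6 → 0.8 → 1 → 1.3 → 1.6 → 2 → 2.5 → 3.2 — 3 1/3 stops slower (brighter).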